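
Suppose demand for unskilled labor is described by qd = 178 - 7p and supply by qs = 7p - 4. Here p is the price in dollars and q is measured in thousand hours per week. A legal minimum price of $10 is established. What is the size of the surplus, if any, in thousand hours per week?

Setting quantity demanded equal to quantity supplied, 178 - 7p = 7p - 4, gives p* = 13 and q* = 87.
Since 10 is below p* = 13, the floor does not bind and the free-market outcome prevails.
Since the control does not bind, there is no surplus.

0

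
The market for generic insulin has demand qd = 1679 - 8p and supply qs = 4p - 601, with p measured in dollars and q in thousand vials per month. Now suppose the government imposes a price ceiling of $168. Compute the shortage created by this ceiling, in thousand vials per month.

Setting quantity demanded equal to quantity supplied, 1679 - 8p = 4p - 601, gives p* = 190 and q* = 159.
The ceiling of 168 is below the equilibrium price 190, so it binds.
At p = 168: qd = 1679 - 8·168 = 335 and qs = 4·168 - 601 = 71.
Shortage = qd - qs = 335 - 71 = 264.

264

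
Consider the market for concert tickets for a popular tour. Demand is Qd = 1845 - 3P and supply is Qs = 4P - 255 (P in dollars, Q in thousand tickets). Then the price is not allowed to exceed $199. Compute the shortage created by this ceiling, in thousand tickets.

707

Without the control the market clears where 1845 - 3P = 4P - 255, i.e. P* = 300 and Q* = 945.
Because the ceiling (199) lies below the market-clearing price, it is binding.
At P = 199: Qd = 1845 - 3·199 = 1248 and Qs = 4·199 - 255 = 541.
Shortage = Qd - Qs = 1248 - 541 = 707.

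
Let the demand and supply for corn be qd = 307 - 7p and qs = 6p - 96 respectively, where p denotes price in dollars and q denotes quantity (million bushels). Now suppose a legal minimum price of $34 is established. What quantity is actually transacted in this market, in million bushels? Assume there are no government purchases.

69

Equilibrium: 307 - 7p = 6p - 96, so 403 = 13p and p* = 31, q* = 90.
The floor of 34 is above the equilibrium price 31, so it binds.
At p = 34: qd = 307 - 7·34 = 69 and qs = 6·34 - 96 = 108.
The quantity actually transacted is the short side, demand: 69.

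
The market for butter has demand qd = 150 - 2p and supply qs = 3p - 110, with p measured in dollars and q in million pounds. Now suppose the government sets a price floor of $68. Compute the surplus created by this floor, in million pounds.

Equilibrium: 150 - 2p = 3p - 110, so 260 = 5p and p* = 52, q* = 46.
The floor of 68 is above the equilibrium price 52, so it binds.
At p = 68: qd = 150 - 2·68 = 14 and qs = 3·68 - 110 = 94.
Surplus = qs - qd = 94 - 14 = 80.

80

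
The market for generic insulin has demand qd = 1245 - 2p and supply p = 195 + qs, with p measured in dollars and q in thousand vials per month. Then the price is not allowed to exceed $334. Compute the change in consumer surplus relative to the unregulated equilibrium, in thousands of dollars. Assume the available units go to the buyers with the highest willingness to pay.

14965

Rearranging supply gives qs = p - 195. Without the control the market clears where 1245 - 2p = p - 195, i.e. p* = 480 and q* = 285.
Since 334 < 480, the ceiling is binding.
At p = 334: qd = 1245 - 2·334 = 577 and qs = 334 - 195 = 139.
Consumer surplus without the control is ½ · (622.5 - 480) · 285 = 20306.25.
With the ceiling, 139 units are sold at 334 (assume they go to the highest-value buyers). The demand price at q = 139 is 553, so CS = ½ · [(622.5 - 334) + (553 - 334)] · 139 = 35271.25.
Change in consumer surplus = 35271.25 - 20306.25 = 14965.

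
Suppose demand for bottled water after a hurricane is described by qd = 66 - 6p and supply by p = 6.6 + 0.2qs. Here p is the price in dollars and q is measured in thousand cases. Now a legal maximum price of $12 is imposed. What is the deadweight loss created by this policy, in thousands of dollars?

Rearranging supply gives qs = 5p - 33. Setting quantity demanded equal to quantity supplied, 66 - 6p = 5p - 33, gives p* = 9 and q* = 12.
The ceiling of 12 is above the equilibrium price 9, so it is not binding; the market clears at p* = 9, q* = 12.
Since the control does not bind, no trades are prevented and deadweight loss is zero.

0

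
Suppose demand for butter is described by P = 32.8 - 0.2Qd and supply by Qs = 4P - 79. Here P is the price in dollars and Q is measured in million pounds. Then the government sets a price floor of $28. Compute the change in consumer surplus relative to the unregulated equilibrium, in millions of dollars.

Rearranging demand gives Qd = 164 - 5P. In a free market, 164 - 5P = 4P - 79 gives the equilibrium P* = 27, Q* = 29.
Because the floor (28) lies above the market-clearing price, it is binding.
At P = 28: Qd = 164 - 5·28 = 24 and Qs = 4·28 - 79 = 33.
Consumer surplus without the control is ½ · (32.8 - 27) · 29 = 84.1.
With the floor, consumers buy 24 units at 28, so CS = ½ · (32.8 - 28) · 24 = 57.6.
Change in consumer surplus = 57.6 - 84.1 = -26.5.

-26.5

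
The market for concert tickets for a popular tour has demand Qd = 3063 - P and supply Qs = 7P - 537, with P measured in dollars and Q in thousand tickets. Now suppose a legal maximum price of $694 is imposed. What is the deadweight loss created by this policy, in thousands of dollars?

0

Without the control the market clears where 3063 - P = 7P - 537, i.e. P* = 450 and Q* = 2613.
Since 694 is above P* = 450, the ceiling does not bind and the free-market outcome prevails.
Since the control does not bind, no trades are prevented and deadweight loss is zero.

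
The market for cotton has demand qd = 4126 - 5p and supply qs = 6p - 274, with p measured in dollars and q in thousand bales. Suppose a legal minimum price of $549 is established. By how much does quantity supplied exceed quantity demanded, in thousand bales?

Without the control the market clears where 4126 - 5p = 6p - 274, i.e. p* = 400 and q* = 2126.
Since 549 > 400, the floor is binding.
At p = 549: qd = 4126 - 5·549 = 1381 and qs = 6·549 - 274 = 3020.
Surplus = qs - qd = 3020 - 1381 = 1639.

1639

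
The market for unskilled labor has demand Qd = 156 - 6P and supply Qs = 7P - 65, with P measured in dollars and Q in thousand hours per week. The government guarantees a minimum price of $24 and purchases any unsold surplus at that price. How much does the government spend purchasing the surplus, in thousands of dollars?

2184

Equilibrium: 156 - 6P = 7P - 65, so 221 = 13P and P* = 17, Q* = 54.
Because the floor (24) lies above the market-clearing price, it is binding.
At P = 24: Qd = 156 - 6·24 = 12 and Qs = 7·24 - 65 = 103.
Surplus = Qs - Qd = 91.
Government expenditure = surplus × support price = 91 × 24 = 2184.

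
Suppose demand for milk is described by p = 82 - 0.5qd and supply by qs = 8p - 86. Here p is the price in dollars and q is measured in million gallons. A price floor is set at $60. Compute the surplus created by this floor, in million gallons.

350

Rearranging demand gives qd = 164 - 2p. Setting quantity demanded equal to quantity supplied, 164 - 2p = 8p - 86, gives p* = 25 and q* = 114.
Since 60 > 25, the floor is binding.
At p = 60: qd = 164 - 2·60 = 44 and qs = 8·60 - 86 = 394.
Surplus = qs - qd = 394 - 44 = 350.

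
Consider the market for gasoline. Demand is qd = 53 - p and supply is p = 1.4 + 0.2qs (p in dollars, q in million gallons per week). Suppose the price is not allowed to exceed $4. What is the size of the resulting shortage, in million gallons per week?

36

Rearranging supply gives qs = 5p - 7. Setting quantity demanded equal to quantity supplied, 53 - p = 5p - 7, gives p* = 10 and q* = 43.
Because the ceiling (4) lies below the market-clearing price, it is binding.
At p = 4: qd = 53 - 4 = 49 and qs = 5·4 - 7 = 13.
Shortage = qd - qs = 49 - 13 = 36.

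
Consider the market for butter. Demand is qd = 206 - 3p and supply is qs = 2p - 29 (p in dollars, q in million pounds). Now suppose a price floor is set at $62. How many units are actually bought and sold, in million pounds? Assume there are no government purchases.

20

In a free market, 206 - 3p = 2p - 29 gives the equilibrium p* = 47, q* = 65.
The floor of 62 is above the equilibrium price 47, so it binds.
At p = 62: qd = 206 - 3·62 = 20 and qs = 2·62 - 29 = 95.
The quantity actually transacted is the short side, demand: 20.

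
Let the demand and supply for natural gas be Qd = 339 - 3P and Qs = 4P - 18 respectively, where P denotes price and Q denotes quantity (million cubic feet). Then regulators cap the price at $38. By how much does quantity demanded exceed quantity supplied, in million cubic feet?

Equilibrium: 339 - 3P = 4P - 18, so 357 = 7P and P* = 51, Q* = 186.
The ceiling of 38 is below the equilibrium price 51, so it binds.
At P = 38: Qd = 339 - 3·38 = 225 and Qs = 4·38 - 18 = 134.
Shortage = Qd - Qs = 225 - 134 = 91.

91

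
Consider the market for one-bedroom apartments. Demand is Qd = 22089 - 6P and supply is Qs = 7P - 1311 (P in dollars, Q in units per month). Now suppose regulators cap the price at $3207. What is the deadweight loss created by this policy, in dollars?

0

In a free market, 22089 - 6P = 7P - 1311 gives the equilibrium P* = 1800, Q* = 11289.
The ceiling of 3207 is above the equilibrium price 1800, so it is not binding; the market clears at P* = 1800, Q* = 11289.
Since the control does not bind, no trades are prevented and deadweight loss is zero.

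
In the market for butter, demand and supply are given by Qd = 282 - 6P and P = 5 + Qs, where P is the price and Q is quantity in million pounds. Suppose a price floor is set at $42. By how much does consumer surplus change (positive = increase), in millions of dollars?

Rearranging supply gives Qs = P - 5. In a free market, 282 - 6P = P - 5 gives the equilibrium P* = 41, Q* = 36.
Since 42 > 41, the floor is binding.
At P = 42: Qd = 282 - 6·42 = 30 and Qs = 42 - 5 = 37.
Consumer surplus without the control is ½ · (47 - 41) · 36 = 108.
With the floor, consumers buy 30 units at 42, so CS = ½ · (47 - 42) · 30 = 75.
Change in consumer surplus = 75 - 108 = -33.

-33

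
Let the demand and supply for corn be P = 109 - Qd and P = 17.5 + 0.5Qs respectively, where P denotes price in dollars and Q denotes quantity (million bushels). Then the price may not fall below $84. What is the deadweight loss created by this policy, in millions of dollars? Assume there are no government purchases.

972

Rearranging demand gives Qd = 109 - P; rearranging supply gives Qs = 2P - 35. Without the control the market clears where 109 - P = 2P - 35, i.e. P* = 48 and Q* = 61.
The floor of 84 is above the equilibrium price 48, so it binds.
At P = 84: Qd = 109 - 84 = 25 and Qs = 2·84 - 35 = 133.
Quantity traded falls to 25. At Q = 25 the demand price is 109 - 25 = 84 and the supply price is (35 + 25)/2 = 30.
Deadweight loss = ½ · (84 - 30) · (61 - 25) = ½ · 54 · 36 = 972.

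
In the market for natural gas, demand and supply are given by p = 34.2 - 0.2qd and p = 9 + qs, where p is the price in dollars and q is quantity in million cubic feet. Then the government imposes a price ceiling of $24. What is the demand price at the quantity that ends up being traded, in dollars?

31.2

Rearranging demand gives qd = 171 - 5p; rearranging supply gives qs = p - 9. Without the control the market clears where 171 - 5p = p - 9, i.e. p* = 30 and q* = 21.
Since 24 < 30, the ceiling is binding.
At p = 24: qd = 171 - 5·24 = 51 and qs = 24 - 9 = 15.
Only 15 units reach the market. On the demand curve, the marginal buyer's willingness to pay at q = 15 is (171 - 15)/5 = 31.2.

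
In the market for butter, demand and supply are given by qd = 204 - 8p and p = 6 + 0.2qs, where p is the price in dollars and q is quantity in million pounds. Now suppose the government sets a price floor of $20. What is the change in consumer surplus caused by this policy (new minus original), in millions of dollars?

Rearranging supply gives qs = 5p - 30. In a free market, 204 - 8p = 5p - 30 gives the equilibrium p* = 18, q* = 60.
The floor of 20 is above the equilibrium price 18, so it binds.
At p = 20: qd = 204 - 8·20 = 44 and qs = 5·20 - 30 = 70.
Consumer surplus without the control is ½ · (25.5 - 18) · 60 = 225.
With the floor, consumers buy 44 units at 20, so CS = ½ · (25.5 - 20) · 44 = 121.
Change in consumer surplus = 121 - 225 = -104.

-104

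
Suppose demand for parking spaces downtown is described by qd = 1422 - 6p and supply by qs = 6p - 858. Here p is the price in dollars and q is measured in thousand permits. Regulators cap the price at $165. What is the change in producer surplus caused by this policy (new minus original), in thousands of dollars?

Without the control the market clears where 1422 - 6p = 6p - 858, i.e. p* = 190 and q* = 282.
Because the ceiling (165) lies below the market-clearing price, it is binding.
At p = 165: qd = 1422 - 6·165 = 432 and qs = 6·165 - 858 = 132.
Producer surplus without the control is ½ · (190 - 143) · 282 = 6627.
With the ceiling, producers sell 132 units at 165, so PS = ½ · (165 - 143) · 132 = 1452.
Change in producer surplus = 1452 - 6627 = -5175.

-5175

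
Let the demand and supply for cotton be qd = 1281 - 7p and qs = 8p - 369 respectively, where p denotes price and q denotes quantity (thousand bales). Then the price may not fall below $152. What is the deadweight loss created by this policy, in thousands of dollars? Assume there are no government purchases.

11576.25

Equilibrium: 1281 - 7p = 8p - 369, so 1650 = 15p and p* = 110, q* = 511.
The floor of 152 is above the equilibrium price 110, so it binds.
At p = 152: qd = 1281 - 7·152 = 217 and qs = 8·152 - 369 = 847.
Quantity traded falls to 217. At q = 217 the demand price is (1281 - 217)/7 = 152 and the supply price is (369 + 217)/8 = 73.25.
Deadweight loss = ½ · (152 - 73.25) · (511 - 217) = ½ · 78.75 · 294 = 11576.25.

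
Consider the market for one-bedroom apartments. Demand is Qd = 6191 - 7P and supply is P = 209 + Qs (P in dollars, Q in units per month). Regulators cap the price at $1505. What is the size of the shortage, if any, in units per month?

0

Rearranging supply gives Qs = P - 209. In a free market, 6191 - 7P = P - 209 gives the equilibrium P* = 800, Q* = 591.
Since 1505 is above P* = 800, the ceiling does not bind and the free-market outcome prevails.
Since the control does not bind, there is no shortage.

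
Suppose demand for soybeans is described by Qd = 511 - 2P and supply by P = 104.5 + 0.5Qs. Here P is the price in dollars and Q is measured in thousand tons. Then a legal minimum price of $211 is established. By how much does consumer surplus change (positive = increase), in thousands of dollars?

-3720

Rearranging supply gives Qs = 2P - 209. In a free market, 511 - 2P = 2P - 209 gives the equilibrium P* = 180, Q* = 151.
The floor of 211 is above the equilibrium price 180, so it binds.
At P = 211: Qd = 511 - 2·211 = 89 and Qs = 2·211 - 209 = 213.
Consumer surplus without the control is ½ · (255.5 - 180) · 151 = 5700.25.
With the floor, consumers buy 89 units at 211, so CS = ½ · (255.5 - 211) · 89 = 1980.25.
Change in consumer surplus = 1980.25 - 5700.25 = -3720.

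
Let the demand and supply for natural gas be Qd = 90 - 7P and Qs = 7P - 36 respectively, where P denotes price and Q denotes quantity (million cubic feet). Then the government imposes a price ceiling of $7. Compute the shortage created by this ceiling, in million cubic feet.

Equilibrium: 90 - 7P = 7P - 36, so 126 = 14P and P* = 9, Q* = 27.
Because the ceiling (7) lies below the market-clearing price, it is binding.
At P = 7: Qd = 90 - 7·7 = 41 and Qs = 7·7 - 36 = 13.
Shortage = Qd - Qs = 41 - 13 = 28.

28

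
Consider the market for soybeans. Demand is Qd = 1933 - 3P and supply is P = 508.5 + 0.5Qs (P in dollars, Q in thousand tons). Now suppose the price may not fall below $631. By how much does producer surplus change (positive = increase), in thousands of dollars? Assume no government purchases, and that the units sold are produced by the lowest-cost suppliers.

-2142.25

Rearranging supply gives Qs = 2P - 1017. Equilibrium: 1933 - 3P = 2P - 1017, so 2950 = 5P and P* = 590, Q* = 163.
The floor of 631 is above the equilibrium price 590, so it binds.
At P = 631: Qd = 1933 - 3·631 = 40 and Qs = 2·631 - 1017 = 245.
Producer surplus without the control is ½ · (590 - 508.5) · 163 = 6642.25.
With the floor, 40 units are sold at 631. The supply price at Q = 40 is 528.5, so PS = ½ · [(631 - 508.5) + (631 - 528.5)] · 40 = 4500.
Change in producer surplus = 4500 - 6642.25 = -2142.25.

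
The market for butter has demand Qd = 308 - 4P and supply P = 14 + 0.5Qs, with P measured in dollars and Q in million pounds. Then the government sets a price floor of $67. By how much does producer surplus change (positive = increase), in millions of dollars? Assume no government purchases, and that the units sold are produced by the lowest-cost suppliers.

Rearranging supply gives Qs = 2P - 28. Without the control the market clears where 308 - 4P = 2P - 28, i.e. P* = 56 and Q* = 84.
Because the floor (67) lies above the market-clearing price, it is binding.
At P = 67: Qd = 308 - 4·67 = 40 and Qs = 2·67 - 28 = 106.
Producer surplus without the control is ½ · (56 - 14) · 84 = 1764.
With the floor, 40 units are sold at 67. The supply price at Q = 40 is 34, so PS = ½ · [(67 - 14) + (67 - 34)] · 40 = 1720.
Change in producer surplus = 1720 - 1764 = -44.

-44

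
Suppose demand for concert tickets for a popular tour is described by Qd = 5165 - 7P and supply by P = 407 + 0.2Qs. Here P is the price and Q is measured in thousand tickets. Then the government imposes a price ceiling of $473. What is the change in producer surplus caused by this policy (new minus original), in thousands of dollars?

-82232.5

Rearranging supply gives Qs = 5P - 2035. Setting quantity demanded equal to quantity supplied, 5165 - 7P = 5P - 2035, gives P* = 600 and Q* = 965.
Because the ceiling (473) lies below the market-clearing price, it is binding.
At P = 473: Qd = 5165 - 7·473 = 1854 and Qs = 5·473 - 2035 = 330.
Producer surplus without the control is ½ · (600 - 407) · 965 = 93122.5.
With the ceiling, producers sell 330 units at 473, so PS = ½ · (473 - 407) · 330 = 10890.
Change in producer surplus = 10890 - 93122.5 = -82232.5.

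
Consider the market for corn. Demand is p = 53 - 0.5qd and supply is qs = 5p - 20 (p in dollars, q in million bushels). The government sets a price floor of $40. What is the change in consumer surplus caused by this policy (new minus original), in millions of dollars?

Rearranging demand gives qd = 106 - 2p. Without the control the market clears where 106 - 2p = 5p - 20, i.e. p* = 18 and q* = 70.
Since 40 > 18, the floor is binding.
At p = 40: qd = 106 - 2·40 = 26 and qs = 5·40 - 20 = 180.
Consumer surplus without the control is ½ · (53 - 18) · 70 = 1225.
With the floor, consumers buy 26 units at 40, so CS = ½ · (53 - 40) · 26 = 169.
Change in consumer surplus = 169 - 1225 = -1056.

-1056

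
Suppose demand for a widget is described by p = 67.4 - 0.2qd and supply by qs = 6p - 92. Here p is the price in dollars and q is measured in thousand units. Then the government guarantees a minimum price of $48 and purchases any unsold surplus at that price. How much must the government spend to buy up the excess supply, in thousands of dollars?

4752

Rearranging demand gives qd = 337 - 5p. Setting quantity demanded equal to quantity supplied, 337 - 5p = 6p - 92, gives p* = 39 and q* = 142.
Since 48 > 39, the floor is binding.
At p = 48: qd = 337 - 5·48 = 97 and qs = 6·48 - 92 = 196.
Surplus = qs - qd = 99.
Government expenditure = surplus × support price = 99 × 48 = 4752.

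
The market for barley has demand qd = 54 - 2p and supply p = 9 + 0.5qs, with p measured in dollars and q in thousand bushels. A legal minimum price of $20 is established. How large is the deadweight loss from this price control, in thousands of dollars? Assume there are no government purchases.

8

Rearranging supply gives qs = 2p - 18. In a free market, 54 - 2p = 2p - 18 gives the equilibrium p* = 18, q* = 18.
The floor of 20 is above the equilibrium price 18, so it binds.
At p = 20: qd = 54 - 2·20 = 14 and qs = 2·20 - 18 = 22.
Quantity traded falls to 14. At q = 14 the demand price is (54 - 14)/2 = 20 and the supply price is (18 + 14)/2 = 16.
Deadweight loss = ½ · (20 - 16) · (18 - 14) = ½ · 4 · 4 = 8.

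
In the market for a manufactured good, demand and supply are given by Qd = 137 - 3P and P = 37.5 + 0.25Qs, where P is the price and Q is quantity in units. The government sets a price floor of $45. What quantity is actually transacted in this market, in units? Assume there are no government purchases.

2

Rearranging supply gives Qs = 4P - 150. Setting quantity demanded equal to quantity supplied, 137 - 3P = 4P - 150, gives P* = 41 and Q* = 14.
Since 45 > 41, the floor is binding.
At P = 45: Qd = 137 - 3·45 = 2 and Qs = 4·45 - 150 = 30.
The quantity actually transacted is the short side, demand: 2.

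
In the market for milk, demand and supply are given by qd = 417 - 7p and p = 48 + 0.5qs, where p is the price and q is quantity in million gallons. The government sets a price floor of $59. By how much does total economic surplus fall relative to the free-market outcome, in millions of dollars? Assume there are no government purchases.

63

Rearranging supply gives qs = 2p - 96. Without the control the market clears where 417 - 7p = 2p - 96, i.e. p* = 57 and q* = 18.
Since 59 > 57, the floor is binding.
At p = 59: qd = 417 - 7·59 = 4 and qs = 2·59 - 96 = 22.
Quantity traded falls to 4. At q = 4 the demand price is (417 - 4)/7 = 59 and the supply price is (96 + 4)/2 = 50.
Deadweight loss = ½ · (59 - 50) · (18 - 4) = ½ · 9 · 14 = 63.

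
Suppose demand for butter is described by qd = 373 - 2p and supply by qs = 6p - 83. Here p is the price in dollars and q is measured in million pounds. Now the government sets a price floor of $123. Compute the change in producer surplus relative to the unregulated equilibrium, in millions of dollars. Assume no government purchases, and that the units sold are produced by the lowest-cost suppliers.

Setting quantity demanded equal to quantity supplied, 373 - 2p = 6p - 83, gives p* = 57 and q* = 259.
The floor of 123 is above the equilibrium price 57, so it binds.
At p = 123: qd = 373 - 2·123 = 127 and qs = 6·123 - 83 = 655.
Producer surplus without the control is ½ · (57 - 83/6) · 259 = 67081/12.
With the floor, 127 units are sold at 123. The supply price at q = 127 is 35, so PS = ½ · [(123 - 83/6) + (123 - 35)] · 127 = 150241/12.
Change in producer surplus = 150241/12 - 67081/12 = 6930.

6930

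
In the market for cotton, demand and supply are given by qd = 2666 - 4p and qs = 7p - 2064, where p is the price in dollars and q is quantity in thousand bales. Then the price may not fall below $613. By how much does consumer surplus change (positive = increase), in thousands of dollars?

Equilibrium: 2666 - 4p = 7p - 2064, so 4730 = 11p and p* = 430, q* = 946.
Because the floor (613) lies above the market-clearing price, it is binding.
At p = 613: qd = 2666 - 4·613 = 214 and qs = 7·613 - 2064 = 2227.
Consumer surplus without the control is ½ · (666.5 - 430) · 946 = 111864.5.
With the floor, consumers buy 214 units at 613, so CS = ½ · (666.5 - 613) · 214 = 5724.5.
Change in consumer surplus = 5724.5 - 111864.5 = -106140.

-106140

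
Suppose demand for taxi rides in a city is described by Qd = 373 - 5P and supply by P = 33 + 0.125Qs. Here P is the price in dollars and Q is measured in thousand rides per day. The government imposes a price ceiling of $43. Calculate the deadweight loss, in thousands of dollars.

374.4

Rearranging supply gives Qs = 8P - 264. In a free market, 373 - 5P = 8P - 264 gives the equilibrium P* = 49, Q* = 128.
The ceiling of 43 is below the equilibrium price 49, so it binds.
At P = 43: Qd = 373 - 5·43 = 158 and Qs = 8·43 - 264 = 80.
Quantity traded falls to 80. At Q = 80 the demand price is (373 - 80)/5 = 58.6 and the supply price is (264 + 80)/8 = 43.
Deadweight loss = ½ · (58.6 - 43) · (128 - 80) = ½ · 15.6 · 48 = 374.4.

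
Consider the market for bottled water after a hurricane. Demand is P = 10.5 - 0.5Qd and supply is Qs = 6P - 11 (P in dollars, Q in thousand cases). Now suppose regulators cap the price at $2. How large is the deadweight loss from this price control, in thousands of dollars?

48

Rearranging demand gives Qd = 21 - 2P. In a free market, 21 - 2P = 6P - 11 gives the equilibrium P* = 4, Q* = 13.
Because the ceiling (2) lies below the market-clearing price, it is binding.
At P = 2: Qd = 21 - 2·2 = 17 and Qs = 6·2 - 11 = 1.
Quantity traded falls to 1. At Q = 1 the demand price is (21 - 1)/2 = 10 and the supply price is (11 + 1)/6 = 2.
Deadweight loss = ½ · (10 - 2) · (13 - 1) = ½ · 8 · 12 = 48.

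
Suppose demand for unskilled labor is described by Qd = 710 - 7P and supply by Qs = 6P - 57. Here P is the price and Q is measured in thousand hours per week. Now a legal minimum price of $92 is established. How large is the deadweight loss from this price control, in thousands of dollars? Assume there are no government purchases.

Without the control the market clears where 710 - 7P = 6P - 57, i.e. P* = 59 and Q* = 297.
Since 92 > 59, the floor is binding.
At P = 92: Qd = 710 - 7·92 = 66 and Qs = 6·92 - 57 = 495.
Quantity traded falls to 66. At Q = 66 the demand price is (710 - 66)/7 = 92 and the supply price is (57 + 66)/6 = 20.5.
Deadweight loss = ½ · (92 - 20.5) · (297 - 66) = ½ · 71.5 · 231 = 8258.25.

8258.25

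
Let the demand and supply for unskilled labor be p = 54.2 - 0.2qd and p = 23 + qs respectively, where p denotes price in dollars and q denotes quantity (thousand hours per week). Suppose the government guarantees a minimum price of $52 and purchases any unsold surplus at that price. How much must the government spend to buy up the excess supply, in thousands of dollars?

936

Rearranging demand gives qd = 271 - 5p; rearranging supply gives qs = p - 23. Equilibrium: 271 - 5p = p - 23, so 294 = 6p and p* = 49, q* = 26.
Because the floor (52) lies above the market-clearing price, it is binding.
At p = 52: qd = 271 - 5·52 = 11 and qs = 52 - 23 = 29.
Surplus = qs - qd = 18.
Government expenditure = surplus × support price = 18 × 52 = 936.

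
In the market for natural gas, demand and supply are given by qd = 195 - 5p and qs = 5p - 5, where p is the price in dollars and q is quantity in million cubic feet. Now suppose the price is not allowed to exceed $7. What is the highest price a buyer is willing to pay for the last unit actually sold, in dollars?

In a free market, 195 - 5p = 5p - 5 gives the equilibrium p* = 20, q* = 95.
Since 7 < 20, the ceiling is binding.
At p = 7: qd = 195 - 5·7 = 160 and qs = 5·7 - 5 = 30.
Only 30 units reach the market. On the demand curve, the marginal buyer's willingness to pay at q = 30 is (195 - 30)/5 = 33.

33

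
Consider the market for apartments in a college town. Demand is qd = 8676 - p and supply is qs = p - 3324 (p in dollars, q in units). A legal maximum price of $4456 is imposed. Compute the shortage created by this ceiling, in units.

3088

Without the control the market clears where 8676 - p = p - 3324, i.e. p* = 6000 and q* = 2676.
The ceiling of 4456 is below the equilibrium price 6000, so it binds.
At p = 4456: qd = 8676 - 4456 = 4220 and qs = 4456 - 3324 = 1132.
Shortage = qd - qs = 4220 - 1132 = 3088.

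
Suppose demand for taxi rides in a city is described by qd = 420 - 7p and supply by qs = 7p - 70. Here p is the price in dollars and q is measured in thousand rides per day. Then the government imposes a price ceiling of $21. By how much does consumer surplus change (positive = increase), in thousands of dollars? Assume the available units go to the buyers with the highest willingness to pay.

392

Without the control the market clears where 420 - 7p = 7p - 70, i.e. p* = 35 and q* = 175.
The ceiling of 21 is below the equilibrium price 35, so it binds.
At p = 21: qd = 420 - 7·21 = 273 and qs = 7·21 - 70 = 77.
Consumer surplus without the control is ½ · (60 - 35) · 175 = 2187.5.
With the ceiling, 77 units are sold at 21 (assume they go to the highest-value buyers). The demand price at q = 77 is 49, so CS = ½ · [(60 - 21) + (49 - 21)] · 77 = 2579.5.
Change in consumer surplus = 2579.5 - 2187.5 = 392.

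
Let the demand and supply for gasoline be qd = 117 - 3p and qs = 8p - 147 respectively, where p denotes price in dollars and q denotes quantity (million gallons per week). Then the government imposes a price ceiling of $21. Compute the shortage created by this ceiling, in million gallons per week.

33

Setting quantity demanded equal to quantity supplied, 117 - 3p = 8p - 147, gives p* = 24 and q* = 45.
Since 21 < 24, the ceiling is binding.
At p = 21: qd = 117 - 3·21 = 54 and qs = 8·21 - 147 = 21.
Shortage = qd - qs = 54 - 21 = 33.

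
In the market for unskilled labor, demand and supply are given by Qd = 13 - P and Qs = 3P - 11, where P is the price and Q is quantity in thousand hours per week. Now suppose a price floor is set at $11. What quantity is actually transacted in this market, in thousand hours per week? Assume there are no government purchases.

Without the control the market clears where 13 - P = 3P - 11, i.e. P* = 6 and Q* = 7.
The floor of 11 is above the equilibrium price 6, so it binds.
At P = 11: Qd = 13 - 11 = 2 and Qs = 3·11 - 11 = 22.
The quantity actually transacted is the short side, demand: 2.

2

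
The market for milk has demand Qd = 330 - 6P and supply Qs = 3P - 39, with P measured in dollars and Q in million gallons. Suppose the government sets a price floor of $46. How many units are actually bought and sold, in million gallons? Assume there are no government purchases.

Equilibrium: 330 - 6P = 3P - 39, so 369 = 9P and P* = 41, Q* = 84.
Because the floor (46) lies above the market-clearing price, it is binding.
At P = 46: Qd = 330 - 6·46 = 54 and Qs = 3·46 - 39 = 99.
The quantity actually transacted is the short side, demand: 54.

54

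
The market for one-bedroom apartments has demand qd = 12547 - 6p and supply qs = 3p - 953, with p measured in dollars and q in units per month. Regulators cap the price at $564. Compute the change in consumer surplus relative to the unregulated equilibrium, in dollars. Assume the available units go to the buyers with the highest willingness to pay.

Setting quantity demanded equal to quantity supplied, 12547 - 6p = 3p - 953, gives p* = 1500 and q* = 3547.
Since 564 < 1500, the ceiling is binding.
At p = 564: qd = 12547 - 6·564 = 9163 and qs = 3·564 - 953 = 739.
Consumer surplus without the control is ½ · (12547/6 - 1500) · 3547 = 12581209/12.
With the ceiling, 739 units are sold at 564 (assume they go to the highest-value buyers). The demand price at q = 739 is 1968, so CS = ½ · [(12547/6 - 564) + (1968 - 564)] · 739 = 12996793/12.
Change in consumer surplus = 12996793/12 - 12581209/12 = 34632.

34632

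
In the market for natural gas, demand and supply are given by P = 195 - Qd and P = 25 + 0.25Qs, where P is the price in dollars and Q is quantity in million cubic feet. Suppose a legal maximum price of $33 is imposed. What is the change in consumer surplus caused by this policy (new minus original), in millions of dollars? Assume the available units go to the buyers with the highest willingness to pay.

Rearranging demand gives Qd = 195 - P; rearranging supply gives Qs = 4P - 100. Setting quantity demanded equal to quantity supplied, 195 - P = 4P - 100, gives P* = 59 and Q* = 136.
The ceiling of 33 is below the equilibrium price 59, so it binds.
At P = 33: Qd = 195 - 33 = 162 and Qs = 4·33 - 100 = 32.
Consumer surplus without the control is ½ · (195 - 59) · 136 = 9248.
With the ceiling, 32 units are sold at 33 (assume they go to the highest-value buyers). The demand price at Q = 32 is 163, so CS = ½ · [(195 - 33) + (163 - 33)] · 32 = 4672.
Change in consumer surplus = 4672 - 9248 = -4576.

-4576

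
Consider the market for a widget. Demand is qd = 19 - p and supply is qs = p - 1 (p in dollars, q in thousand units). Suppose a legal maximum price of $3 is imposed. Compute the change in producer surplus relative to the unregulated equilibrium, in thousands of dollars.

-38.5

Without the control the market clears where 19 - p = p - 1, i.e. p* = 10 and q* = 9.
Since 3 < 10, the ceiling is binding.
At p = 3: qd = 19 - 3 = 16 and qs = 3 - 1 = 2.
Producer surplus without the control is ½ · (10 - 1) · 9 = 40.5.
With the ceiling, producers sell 2 units at 3, so PS = ½ · (3 - 1) · 2 = 2.
Change in producer surplus = 2 - 40.5 = -38.5.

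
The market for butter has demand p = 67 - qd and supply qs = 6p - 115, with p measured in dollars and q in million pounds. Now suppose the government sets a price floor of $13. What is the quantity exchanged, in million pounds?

41

Rearranging demand gives qd = 67 - p. Equilibrium: 67 - p = 6p - 115, so 182 = 7p and p* = 26, q* = 41.
The floor of 13 is below the equilibrium price 26, so it is not binding; the market clears at p* = 26, q* = 41.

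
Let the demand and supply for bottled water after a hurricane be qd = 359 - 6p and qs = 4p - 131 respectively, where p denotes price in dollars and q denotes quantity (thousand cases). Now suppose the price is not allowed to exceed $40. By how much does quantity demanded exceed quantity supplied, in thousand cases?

90

Without the control the market clears where 359 - 6p = 4p - 131, i.e. p* = 49 and q* = 65.
Because the ceiling (40) lies below the market-clearing price, it is binding.
At p = 40: qd = 359 - 6·40 = 119 and qs = 4·40 - 131 = 29.
Shortage = qd - qs = 119 - 29 = 90.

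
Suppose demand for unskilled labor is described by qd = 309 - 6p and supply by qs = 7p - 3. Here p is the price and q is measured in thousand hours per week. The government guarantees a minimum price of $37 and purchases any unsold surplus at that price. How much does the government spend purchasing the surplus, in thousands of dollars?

Without the control the market clears where 309 - 6p = 7p - 3, i.e. p* = 24 and q* = 165.
The floor of 37 is above the equilibrium price 24, so it binds.
At p = 37: qd = 309 - 6·37 = 87 and qs = 7·37 - 3 = 256.
Surplus = qs - qd = 169.
Government expenditure = surplus × support price = 169 × 37 = 6253.

6253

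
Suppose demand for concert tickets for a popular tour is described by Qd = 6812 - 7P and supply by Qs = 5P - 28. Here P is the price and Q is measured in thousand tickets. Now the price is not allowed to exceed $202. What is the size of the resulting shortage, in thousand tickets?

Without the control the market clears where 6812 - 7P = 5P - 28, i.e. P* = 570 and Q* = 2822.
Because the ceiling (202) lies below the market-clearing price, it is binding.
At P = 202: Qd = 6812 - 7·202 = 5398 and Qs = 5·202 - 28 = 982.
Shortage = Qd - Qs = 5398 - 982 = 4416.

4416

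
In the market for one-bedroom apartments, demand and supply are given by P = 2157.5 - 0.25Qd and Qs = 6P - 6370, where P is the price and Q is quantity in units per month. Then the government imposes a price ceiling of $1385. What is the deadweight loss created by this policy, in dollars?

Rearranging demand gives Qd = 8630 - 4P. Equilibrium: 8630 - 4P = 6P - 6370, so 15000 = 10P and P* = 1500, Q* = 2630.
The ceiling of 1385 is below the equilibrium price 1500, so it binds.
At P = 1385: Qd = 8630 - 4·1385 = 3090 and Qs = 6·1385 - 6370 = 1940.
Quantity traded falls to 1940. At Q = 1940 the demand price is (8630 - 1940)/4 = 1672.5 and the supply price is (6370 + 1940)/6 = 1385.
Deadweight loss = ½ · (1672.5 - 1385) · (2630 - 1940) = ½ · 287.5 · 690 = 99187.5.

99187.5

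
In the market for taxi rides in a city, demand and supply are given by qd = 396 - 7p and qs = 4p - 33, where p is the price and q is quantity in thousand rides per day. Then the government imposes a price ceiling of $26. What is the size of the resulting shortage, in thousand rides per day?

Without the control the market clears where 396 - 7p = 4p - 33, i.e. p* = 39 and q* = 123.
The ceiling of 26 is below the equilibrium price 39, so it binds.
At p = 26: qd = 396 - 7·26 = 214 and qs = 4·26 - 33 = 71.
Shortage = qd - qs = 214 - 71 = 143.

143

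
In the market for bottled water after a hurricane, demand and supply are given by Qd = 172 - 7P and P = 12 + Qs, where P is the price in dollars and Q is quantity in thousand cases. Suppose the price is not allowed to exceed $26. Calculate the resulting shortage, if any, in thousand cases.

Rearranging supply gives Qs = P - 12. Setting quantity demanded equal to quantity supplied, 172 - 7P = P - 12, gives P* = 23 and Q* = 11.
The ceiling of 26 is above the equilibrium price 23, so it is not binding; the market clears at P* = 23, Q* = 11.
Since the control does not bind, there is no shortage.

0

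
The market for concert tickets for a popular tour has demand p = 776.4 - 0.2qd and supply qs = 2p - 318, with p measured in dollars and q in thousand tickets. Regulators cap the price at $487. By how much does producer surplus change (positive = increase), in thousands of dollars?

Rearranging demand gives qd = 3882 - 5p. Without the control the market clears where 3882 - 5p = 2p - 318, i.e. p* = 600 and q* = 882.
Because the ceiling (487) lies below the market-clearing price, it is binding.
At p = 487: qd = 3882 - 5·487 = 1447 and qs = 2·487 - 318 = 656.
Producer surplus without the control is ½ · (600 - 159) · 882 = 194481.
With the ceiling, producers sell 656 units at 487, so PS = ½ · (487 - 159) · 656 = 107584.
Change in producer surplus = 107584 - 194481 = -86897.

-86897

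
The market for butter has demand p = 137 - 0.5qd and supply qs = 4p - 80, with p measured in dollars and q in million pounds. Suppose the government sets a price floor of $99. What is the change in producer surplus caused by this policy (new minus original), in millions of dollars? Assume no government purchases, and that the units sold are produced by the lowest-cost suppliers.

2240

Rearranging demand gives qd = 274 - 2p. In a free market, 274 - 2p = 4p - 80 gives the equilibrium p* = 59, q* = 156.
Since 99 > 59, the floor is binding.
At p = 99: qd = 274 - 2·99 = 76 and qs = 4·99 - 80 = 316.
Producer surplus without the control is ½ · (59 - 20) · 156 = 3042.
With the floor, 76 units are sold at 99. The supply price at q = 76 is 39, so PS = ½ · [(99 - 20) + (99 - 39)] · 76 = 5282.
Change in producer surplus = 5282 - 3042 = 2240.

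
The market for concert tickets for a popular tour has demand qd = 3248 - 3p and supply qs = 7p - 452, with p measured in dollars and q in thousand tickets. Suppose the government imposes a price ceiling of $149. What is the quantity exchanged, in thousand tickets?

Equilibrium: 3248 - 3p = 7p - 452, so 3700 = 10p and p* = 370, q* = 2138.
Because the ceiling (149) lies below the market-clearing price, it is binding.
At p = 149: qd = 3248 - 3·149 = 2801 and qs = 7·149 - 452 = 591.
The quantity actually transacted is the short side, supply: 591.

591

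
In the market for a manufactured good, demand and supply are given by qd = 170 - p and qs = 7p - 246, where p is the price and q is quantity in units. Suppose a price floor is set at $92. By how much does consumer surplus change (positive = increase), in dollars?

-3920

Without the control the market clears where 170 - p = 7p - 246, i.e. p* = 52 and q* = 118.
The floor of 92 is above the equilibrium price 52, so it binds.
At p = 92: qd = 170 - 92 = 78 and qs = 7·92 - 246 = 398.
Consumer surplus without the control is ½ · (170 - 52) · 118 = 6962.
With the floor, consumers buy 78 units at 92, so CS = ½ · (170 - 92) · 78 = 3042.
Change in consumer surplus = 3042 - 6962 = -3920.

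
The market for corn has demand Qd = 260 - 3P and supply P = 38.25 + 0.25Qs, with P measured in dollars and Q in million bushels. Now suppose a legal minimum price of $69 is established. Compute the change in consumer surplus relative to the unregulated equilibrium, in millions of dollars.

Rearranging supply gives Qs = 4P - 153. Equilibrium: 260 - 3P = 4P - 153, so 413 = 7P and P* = 59, Q* = 83.
The floor of 69 is above the equilibrium price 59, so it binds.
At P = 69: Qd = 260 - 3·69 = 53 and Qs = 4·69 - 153 = 123.
Consumer surplus without the control is ½ · (260/3 - 59) · 83 = 6889/6.
With the floor, consumers buy 53 units at 69, so CS = ½ · (260/3 - 69) · 53 = 2809/6.
Change in consumer surplus = 2809/6 - 6889/6 = -680.

-680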